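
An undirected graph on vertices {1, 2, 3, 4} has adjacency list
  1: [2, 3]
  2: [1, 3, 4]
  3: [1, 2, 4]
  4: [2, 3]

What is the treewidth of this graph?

2

A width-2 tree decomposition is:
Bags: B1 = {2, 3, 4}  B2 = {1, 2, 3}
Tree: B1–B2
Each bag holds 3 vertices, so the decomposition has width 2, which upper-bounds the treewidth. On the other hand G contains the 3-clique {1, 2, 3}. A clique must lie in a single bag of any decomposition, so no decomposition can have width below 2. Hence tw(G) = 2 exactly.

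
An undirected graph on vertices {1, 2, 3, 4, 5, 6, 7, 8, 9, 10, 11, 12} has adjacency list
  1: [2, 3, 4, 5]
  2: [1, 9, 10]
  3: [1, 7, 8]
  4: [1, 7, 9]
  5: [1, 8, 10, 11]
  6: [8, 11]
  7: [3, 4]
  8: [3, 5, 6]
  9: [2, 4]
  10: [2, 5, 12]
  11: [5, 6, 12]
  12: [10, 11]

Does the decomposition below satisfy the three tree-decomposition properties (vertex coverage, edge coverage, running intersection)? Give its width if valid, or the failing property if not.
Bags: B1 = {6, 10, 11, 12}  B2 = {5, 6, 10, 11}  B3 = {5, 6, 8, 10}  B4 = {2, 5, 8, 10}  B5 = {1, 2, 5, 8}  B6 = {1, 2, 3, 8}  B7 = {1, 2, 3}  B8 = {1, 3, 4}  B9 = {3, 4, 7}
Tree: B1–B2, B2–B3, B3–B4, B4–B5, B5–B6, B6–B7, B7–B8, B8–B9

A tree decomposition must satisfy three properties: every vertex lies in some bag; for every edge, both endpoints lie together in some bag; and for every vertex, the bags containing it form a connected subtree. Here vertex 9 appears in no bag, so the decomposition is invalid.

No — vertex 9 appears in no bag.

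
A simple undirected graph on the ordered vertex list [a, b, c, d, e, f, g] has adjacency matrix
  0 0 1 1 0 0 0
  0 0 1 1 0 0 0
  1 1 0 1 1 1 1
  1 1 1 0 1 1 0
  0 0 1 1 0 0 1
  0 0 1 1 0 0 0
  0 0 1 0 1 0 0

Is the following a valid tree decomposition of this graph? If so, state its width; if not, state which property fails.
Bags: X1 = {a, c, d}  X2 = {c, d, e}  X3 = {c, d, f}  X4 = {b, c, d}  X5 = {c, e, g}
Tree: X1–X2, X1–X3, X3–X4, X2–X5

Checking the three conditions: (i) the bags cover all of {a, b, c, d, e, f, g}; (ii) for each edge, some bag contains both endpoints; (iii) the bags containing any fixed vertex form a subtree. All hold, so the decomposition is valid with width 3 − 1 = 2.

Yes; width 2.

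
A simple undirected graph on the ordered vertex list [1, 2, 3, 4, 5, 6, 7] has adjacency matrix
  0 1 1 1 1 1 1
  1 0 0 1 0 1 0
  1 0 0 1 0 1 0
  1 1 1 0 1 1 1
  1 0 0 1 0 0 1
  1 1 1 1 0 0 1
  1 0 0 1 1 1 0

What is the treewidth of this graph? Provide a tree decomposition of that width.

Each bag holds 4 vertices, so the decomposition has width 3, which upper-bounds the treewidth. On the other hand G contains the 4-clique {1, 4, 5, 7}. A clique must lie in a single bag of any decomposition, so no decomposition can have width below 3. Combining the bounds, tw(G) = 3.

Treewidth 3.
One such decomposition:
Bags: B1 = {1, 4, 6, 7}  B2 = {1, 3, 4, 6}  B3 = {1, 2, 4, 6}  B4 = {1, 4, 5, 7}
Tree: B1–B2, B1–B3, B1–B4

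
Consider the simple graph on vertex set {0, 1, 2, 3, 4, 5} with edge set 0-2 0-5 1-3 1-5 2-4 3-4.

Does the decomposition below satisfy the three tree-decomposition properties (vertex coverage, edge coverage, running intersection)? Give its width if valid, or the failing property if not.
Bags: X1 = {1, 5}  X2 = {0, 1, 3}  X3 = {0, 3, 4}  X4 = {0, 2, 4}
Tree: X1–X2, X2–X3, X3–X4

No — edge (0,5) lies in no bag.

A tree decomposition must satisfy three properties: every vertex lies in some bag; for every edge, both endpoints lie together in some bag; and for every vertex, the bags containing it form a connected subtree. Here edge (0,5) lies in no bag, so the decomposition is invalid.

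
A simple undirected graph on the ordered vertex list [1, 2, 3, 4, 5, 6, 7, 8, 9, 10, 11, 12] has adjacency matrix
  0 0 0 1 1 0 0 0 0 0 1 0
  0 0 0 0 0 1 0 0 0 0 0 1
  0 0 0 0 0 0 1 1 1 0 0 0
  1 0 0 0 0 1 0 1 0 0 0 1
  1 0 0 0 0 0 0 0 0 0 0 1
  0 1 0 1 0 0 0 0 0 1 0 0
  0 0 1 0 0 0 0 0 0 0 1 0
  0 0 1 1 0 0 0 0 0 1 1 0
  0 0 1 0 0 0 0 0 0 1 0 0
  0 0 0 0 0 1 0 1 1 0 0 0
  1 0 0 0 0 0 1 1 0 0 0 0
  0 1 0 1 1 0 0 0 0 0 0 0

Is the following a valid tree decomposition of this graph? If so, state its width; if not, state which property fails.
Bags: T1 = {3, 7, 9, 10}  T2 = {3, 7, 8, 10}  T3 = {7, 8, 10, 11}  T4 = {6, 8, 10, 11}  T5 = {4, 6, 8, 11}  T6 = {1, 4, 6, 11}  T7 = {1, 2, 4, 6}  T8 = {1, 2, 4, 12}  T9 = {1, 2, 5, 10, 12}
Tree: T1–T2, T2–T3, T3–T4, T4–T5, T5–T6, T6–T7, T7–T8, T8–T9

No — bags containing vertex 10 are not connected in the tree.

A tree decomposition must satisfy three properties: every vertex lies in some bag; for every edge, both endpoints lie together in some bag; and for every vertex, the bags containing it form a connected subtree. Here bags containing vertex 10 are not connected in the tree, so the decomposition is invalid.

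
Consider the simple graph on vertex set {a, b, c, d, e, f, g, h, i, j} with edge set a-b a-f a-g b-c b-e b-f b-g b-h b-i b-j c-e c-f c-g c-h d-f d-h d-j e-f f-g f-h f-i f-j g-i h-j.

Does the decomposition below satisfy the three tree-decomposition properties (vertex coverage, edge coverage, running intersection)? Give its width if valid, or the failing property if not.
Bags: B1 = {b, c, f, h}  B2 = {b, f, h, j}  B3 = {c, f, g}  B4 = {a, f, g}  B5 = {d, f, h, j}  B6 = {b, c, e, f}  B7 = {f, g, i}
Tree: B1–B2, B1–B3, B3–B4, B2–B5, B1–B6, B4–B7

No — edge (b,g) lies in no bag.

A tree decomposition must satisfy three properties: every vertex lies in some bag; for every edge, both endpoints lie together in some bag; and for every vertex, the bags containing it form a connected subtree. Here edge (b,g) lies in no bag, so the decomposition is invalid.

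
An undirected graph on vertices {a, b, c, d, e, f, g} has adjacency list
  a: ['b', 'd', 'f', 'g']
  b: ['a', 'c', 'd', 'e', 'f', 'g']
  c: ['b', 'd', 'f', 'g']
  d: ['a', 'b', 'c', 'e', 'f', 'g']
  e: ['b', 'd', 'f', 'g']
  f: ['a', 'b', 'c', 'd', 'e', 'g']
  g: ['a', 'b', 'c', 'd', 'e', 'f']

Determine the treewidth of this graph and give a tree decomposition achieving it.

Every bag has size at most 5, so the width is 5 − 1 = 4 and tw(G) ≤ 4. Conversely, {b, d, e, f, g} is a clique of size 5, and the vertices of any clique must share a bag in every tree decomposition; so some bag has ≥ 5 vertices and tw(G) ≥ 4. The upper and lower bounds meet at 4, so that is the treewidth.

Treewidth 4.
One optimal decomposition is:
Bags: B1 = {b, d, e, f, g}  B2 = {a, b, d, f, g}  B3 = {b, c, d, f, g}
Tree: B1–B2, B2–B3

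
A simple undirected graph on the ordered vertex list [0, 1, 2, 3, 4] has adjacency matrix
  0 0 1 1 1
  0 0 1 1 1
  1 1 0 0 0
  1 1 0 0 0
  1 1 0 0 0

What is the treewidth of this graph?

A width-2 tree decomposition is:
Bags: B1 = {0, 1, 2}  B2 = {0, 1, 4}  B3 = {0, 1, 3}
Tree: B1–B2, B2–B3
Each bag holds 3 vertices, so the decomposition has width 2, which upper-bounds the treewidth. For the lower bound, G contains the cycle 2–0–4–1–2, so G is not a forest; only forests have treewidth ≤ 1, hence tw(G) ≥ 2. Hence tw(G) = 2 exactly.

2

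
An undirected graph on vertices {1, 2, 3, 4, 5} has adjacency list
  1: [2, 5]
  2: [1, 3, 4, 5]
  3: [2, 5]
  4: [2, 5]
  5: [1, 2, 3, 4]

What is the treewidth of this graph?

A width-2 tree decomposition is:
Bags: B1 = {2, 4, 5}  B2 = {2, 3, 5}  B3 = {1, 2, 5}
Tree: B1–B2, B1–B3
Every bag has size at most 3, so the width is 3 − 1 = 2 and tw(G) ≤ 2. On the other hand G contains the 3-clique {1, 2, 5}. A clique must lie in a single bag of any decomposition, so no decomposition can have width below 2. Hence tw(G) = 2 exactly.

2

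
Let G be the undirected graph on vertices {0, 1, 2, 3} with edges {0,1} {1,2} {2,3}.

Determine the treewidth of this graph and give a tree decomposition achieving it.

Treewidth 1.
One optimal decomposition is:
Bags: B1 = {1, 2}  B2 = {0, 1}  B3 = {2, 3}
Tree: B1–B2, B1–B3

Every bag has size at most 2, so the width is 2 − 1 = 1 and tw(G) ≤ 1. G has an edge, so its treewidth is at least 1. Hence tw(G) = 1 exactly.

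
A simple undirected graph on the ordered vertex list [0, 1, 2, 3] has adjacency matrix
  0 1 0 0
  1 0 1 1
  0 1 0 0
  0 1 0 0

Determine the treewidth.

A width-1 tree decomposition is:
Bags: B1 = {0, 1}  B2 = {1, 2}  B3 = {1, 3}
Tree: B1–B2, B1–B3
The largest bag has 2 vertices, giving width 1; this decomposition certifies tw(G) ≤ 1. G has an edge, so its treewidth is at least 1. The upper and lower bounds meet at 1, so that is the treewidth.

1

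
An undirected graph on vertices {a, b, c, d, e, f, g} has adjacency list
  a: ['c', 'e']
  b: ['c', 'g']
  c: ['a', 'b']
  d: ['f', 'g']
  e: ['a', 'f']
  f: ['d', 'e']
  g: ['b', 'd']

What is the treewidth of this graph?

2

A width-2 tree decomposition is:
Bags: B1 = {b, c, g}  B2 = {c, d, g}  B3 = {c, d, f}  B4 = {c, e, f}  B5 = {a, c, e}
Tree: B1–B2, B2–B3, B3–B4, B4–B5
Every bag has size at most 3, so the width is 3 − 1 = 2 and tw(G) ≤ 2. Since c–b–g–d–f–e–a–c is a cycle in G, G is not acyclic. Forests are exactly the graphs of treewidth ≤ 1, so tw(G) ≥ 2. The upper and lower bounds meet at 2, so that is the treewidth.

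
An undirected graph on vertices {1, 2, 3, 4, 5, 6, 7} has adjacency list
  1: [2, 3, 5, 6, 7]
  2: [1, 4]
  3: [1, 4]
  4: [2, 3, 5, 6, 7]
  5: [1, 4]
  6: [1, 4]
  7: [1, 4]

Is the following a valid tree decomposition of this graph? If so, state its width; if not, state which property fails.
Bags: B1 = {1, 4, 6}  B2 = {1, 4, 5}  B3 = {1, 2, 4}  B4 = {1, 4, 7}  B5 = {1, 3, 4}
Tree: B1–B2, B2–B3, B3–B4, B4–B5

Checking the three conditions: (i) the bags cover all of {1, 2, 3, 4, 5, 6, 7}; (ii) for each edge, some bag contains both endpoints; (iii) the bags containing any fixed vertex form a subtree. All hold, so the decomposition is valid with width 3 − 1 = 2.

Yes; width 2.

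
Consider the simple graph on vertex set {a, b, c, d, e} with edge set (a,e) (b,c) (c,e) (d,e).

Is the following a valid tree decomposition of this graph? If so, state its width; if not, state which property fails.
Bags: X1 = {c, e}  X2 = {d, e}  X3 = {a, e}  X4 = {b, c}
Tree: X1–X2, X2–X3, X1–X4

Every vertex of G appears in some bag (union = {a, b, c, d, e}); every edge is covered by a bag; and for each vertex v the set of bags containing v is connected in the bag tree. The decomposition is therefore valid. The largest bag has 2 vertices, so the width is 1.

Yes; width 1.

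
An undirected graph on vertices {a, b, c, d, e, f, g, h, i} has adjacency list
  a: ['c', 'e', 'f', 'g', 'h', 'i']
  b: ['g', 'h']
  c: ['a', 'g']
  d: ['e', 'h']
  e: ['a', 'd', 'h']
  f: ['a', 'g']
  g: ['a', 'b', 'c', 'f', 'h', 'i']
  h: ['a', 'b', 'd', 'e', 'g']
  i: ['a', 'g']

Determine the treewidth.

A width-2 tree decomposition is:
Bags: B1 = {a, e, h}  B2 = {a, g, h}  B3 = {a, g, i}  B4 = {d, e, h}  B5 = {b, g, h}  B6 = {a, c, g}  B7 = {a, f, g}
Tree: B1–B2, B2–B3, B1–B4, B2–B5, B3–B6, B3–B7
The largest bag has 3 vertices, giving width 2; this decomposition certifies tw(G) ≤ 2. For the lower bound, the 3 vertices {d, e, h} are pairwise adjacent, and any tree decomposition puts a clique entirely inside one bag — forcing width ≥ 2. Combining the bounds, tw(G) = 2.

2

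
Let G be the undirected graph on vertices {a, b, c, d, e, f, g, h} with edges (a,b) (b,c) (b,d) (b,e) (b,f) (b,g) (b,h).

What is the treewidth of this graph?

A width-1 tree decomposition is:
Bags: B1 = {a, b}  B2 = {b, h}  B3 = {b, f}  B4 = {b, c}  B5 = {b, d}  B6 = {b, g}  B7 = {b, e}
Tree: B1–B2, B1–B3, B2–B4, B2–B5, B1–B6, B6–B7
Every bag has size at most 2, so the width is 2 − 1 = 1 and tw(G) ≤ 1. Any graph with an edge has treewidth ≥ 1, and G has the edge a–b. The upper and lower bounds meet at 1, so that is the treewidth.

1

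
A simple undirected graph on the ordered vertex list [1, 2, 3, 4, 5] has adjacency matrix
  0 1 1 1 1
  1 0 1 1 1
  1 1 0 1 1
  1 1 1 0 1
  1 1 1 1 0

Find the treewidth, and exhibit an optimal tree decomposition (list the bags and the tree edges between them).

Treewidth 4.
One optimal decomposition is:
Bags: B1 = {1, 2, 3, 4, 5}
Tree: (single bag)

With just one bag of size 5, the width is 5 − 1 = 4, so tw(G) ≤ 4. On the other hand G contains the 5-clique {1, 2, 3, 4, 5}. A clique must lie in a single bag of any decomposition, so no decomposition can have width below 4. Hence tw(G) = 4 exactly.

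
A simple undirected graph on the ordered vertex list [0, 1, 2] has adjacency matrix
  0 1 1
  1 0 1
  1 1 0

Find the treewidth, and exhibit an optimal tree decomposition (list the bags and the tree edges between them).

Treewidth 2.
One optimal decomposition is:
Bags: B1 = {0, 1, 2}
Tree: (single bag)

A single bag containing all 3 vertices is trivially a valid decomposition of width 2. Conversely, {0, 1, 2} is a clique of size 3, and the vertices of any clique must share a bag in every tree decomposition; so some bag has ≥ 3 vertices and tw(G) ≥ 2. Combining the bounds, tw(G) = 2.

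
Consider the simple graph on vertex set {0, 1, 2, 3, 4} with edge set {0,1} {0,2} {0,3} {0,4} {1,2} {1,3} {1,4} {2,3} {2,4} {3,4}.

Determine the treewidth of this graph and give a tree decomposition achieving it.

A single bag containing all 5 vertices is trivially a valid decomposition of width 4. For the lower bound, the 5 vertices {0, 1, 2, 3, 4} are pairwise adjacent, and any tree decomposition puts a clique entirely inside one bag — forcing width ≥ 4. Hence tw(G) = 4 exactly.

Treewidth 4.
One optimal decomposition is:
Bags: B1 = {0, 1, 2, 3, 4}
Tree: (single bag)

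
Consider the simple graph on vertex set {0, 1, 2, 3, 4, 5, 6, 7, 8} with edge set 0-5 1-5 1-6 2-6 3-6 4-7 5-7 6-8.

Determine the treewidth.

1

A width-1 tree decomposition is:
Bags: B1 = {1, 5}  B2 = {1, 6}  B3 = {2, 6}  B4 = {5, 7}  B5 = {3, 6}  B6 = {4, 7}  B7 = {0, 5}  B8 = {6, 8}
Tree: B1–B2, B2–B3, B1–B4, B3–B5, B4–B6, B1–B7, B2–B8
Each bag holds 2 vertices, so the decomposition has width 1, which upper-bounds the treewidth. G has an edge, so its treewidth is at least 1. Combining the bounds, tw(G) = 1.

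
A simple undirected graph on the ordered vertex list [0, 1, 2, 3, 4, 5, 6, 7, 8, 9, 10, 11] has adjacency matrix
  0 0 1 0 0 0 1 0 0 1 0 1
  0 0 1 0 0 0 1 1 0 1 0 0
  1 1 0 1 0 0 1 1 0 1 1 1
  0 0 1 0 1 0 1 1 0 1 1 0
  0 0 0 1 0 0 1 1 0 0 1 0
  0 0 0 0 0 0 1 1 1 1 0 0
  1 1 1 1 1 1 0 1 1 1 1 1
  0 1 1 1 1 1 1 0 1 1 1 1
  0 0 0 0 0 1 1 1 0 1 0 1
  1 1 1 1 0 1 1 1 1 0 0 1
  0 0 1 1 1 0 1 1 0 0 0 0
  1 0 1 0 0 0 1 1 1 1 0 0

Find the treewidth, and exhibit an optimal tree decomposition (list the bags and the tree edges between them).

Each bag holds 5 vertices, so the decomposition has width 4, which upper-bounds the treewidth. Conversely, {0, 2, 6, 9, 11} is a clique of size 5, and the vertices of any clique must share a bag in every tree decomposition; so some bag has ≥ 5 vertices and tw(G) ≥ 4. Therefore the treewidth is 4.

Treewidth 4.
One optimal decomposition is:
Bags: B1 = {2, 6, 7, 9, 11}  B2 = {2, 3, 6, 7, 9}  B3 = {2, 3, 6, 7, 10}  B4 = {1, 2, 6, 7, 9}  B5 = {6, 7, 8, 9, 11}  B6 = {3, 4, 6, 7, 10}  B7 = {0, 2, 6, 9, 11}  B8 = {5, 6, 7, 8, 9}
Tree: B1–B2, B2–B3, B2–B4, B1–B5, B3–B6, B1–B7, B5–B8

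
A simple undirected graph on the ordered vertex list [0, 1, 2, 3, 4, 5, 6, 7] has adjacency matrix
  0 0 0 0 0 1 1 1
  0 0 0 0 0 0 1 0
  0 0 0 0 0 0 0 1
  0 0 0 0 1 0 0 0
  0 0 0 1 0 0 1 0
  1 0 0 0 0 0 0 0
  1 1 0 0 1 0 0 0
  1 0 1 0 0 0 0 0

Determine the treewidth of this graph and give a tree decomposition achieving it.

Every bag has size at most 2, so the width is 2 − 1 = 1 and tw(G) ≤ 1. Since G has at least one edge (e.g. 6–1), it is not an edgeless graph, so tw(G) ≥ 1. Therefore the treewidth is 1.

Treewidth 1.
One optimal decomposition is:
Bags: B1 = {1, 6}  B2 = {0, 6}  B3 = {0, 7}  B4 = {4, 6}  B5 = {3, 4}  B6 = {0, 5}  B7 = {2, 7}
Tree: B1–B2, B2–B3, B2–B4, B4–B5, B3–B6, B3–B7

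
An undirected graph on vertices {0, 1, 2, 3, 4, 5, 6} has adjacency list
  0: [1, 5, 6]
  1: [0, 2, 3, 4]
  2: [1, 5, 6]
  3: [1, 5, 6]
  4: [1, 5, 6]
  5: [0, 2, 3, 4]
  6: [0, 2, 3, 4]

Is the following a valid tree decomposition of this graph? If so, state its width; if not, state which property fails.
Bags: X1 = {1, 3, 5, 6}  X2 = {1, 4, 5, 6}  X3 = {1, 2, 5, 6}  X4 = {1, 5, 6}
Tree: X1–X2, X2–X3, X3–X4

No — vertex 0 appears in no bag.

A tree decomposition must satisfy three properties: every vertex lies in some bag; for every edge, both endpoints lie together in some bag; and for every vertex, the bags containing it form a connected subtree. Here vertex 0 appears in no bag, so the decomposition is invalid.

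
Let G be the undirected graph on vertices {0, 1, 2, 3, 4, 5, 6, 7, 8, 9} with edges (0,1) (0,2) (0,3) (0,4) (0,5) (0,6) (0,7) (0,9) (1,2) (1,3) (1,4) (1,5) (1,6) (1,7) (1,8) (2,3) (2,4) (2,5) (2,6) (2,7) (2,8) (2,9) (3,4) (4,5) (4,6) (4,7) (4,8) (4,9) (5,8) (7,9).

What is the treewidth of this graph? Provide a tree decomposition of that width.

Treewidth 4.
One optimal decomposition is:
Bags: B1 = {0, 1, 2, 4, 7}  B2 = {0, 1, 2, 4, 5}  B3 = {1, 2, 4, 5, 8}  B4 = {0, 1, 2, 3, 4}  B5 = {0, 2, 4, 7, 9}  B6 = {0, 1, 2, 4, 6}
Tree: B1–B2, B2–B3, B2–B4, B1–B5, B1–B6

The largest bag has 5 vertices, giving width 4; this decomposition certifies tw(G) ≤ 4. Conversely, {0, 1, 2, 3, 4} is a clique of size 5, and the vertices of any clique must share a bag in every tree decomposition; so some bag has ≥ 5 vertices and tw(G) ≥ 4. Therefore the treewidth is 4.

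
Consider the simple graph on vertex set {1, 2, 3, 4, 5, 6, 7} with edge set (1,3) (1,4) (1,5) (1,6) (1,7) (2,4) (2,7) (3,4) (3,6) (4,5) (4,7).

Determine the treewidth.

2

A width-2 tree decomposition is:
Bags: B1 = {1, 4, 7}  B2 = {1, 3, 4}  B3 = {2, 4, 7}  B4 = {1, 3, 6}  B5 = {1, 4, 5}
Tree: B1–B2, B1–B3, B2–B4, B1–B5
The largest bag has 3 vertices, giving width 2; this decomposition certifies tw(G) ≤ 2. For the lower bound, the 3 vertices {1, 3, 4} are pairwise adjacent, and any tree decomposition puts a clique entirely inside one bag — forcing width ≥ 2. Therefore the treewidth is 2.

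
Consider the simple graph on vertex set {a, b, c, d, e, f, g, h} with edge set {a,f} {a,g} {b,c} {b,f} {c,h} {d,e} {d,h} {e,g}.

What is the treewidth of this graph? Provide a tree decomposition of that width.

Each bag holds 3 vertices, so the decomposition has width 2, which upper-bounds the treewidth. For the lower bound, G contains the cycle c–h–d–e–g–a–f–b–c, so G is not a forest; only forests have treewidth ≤ 1, hence tw(G) ≥ 2. Therefore the treewidth is 2.

Treewidth 2.
Bags: B1 = {c, d, h}  B2 = {c, d, e}  B3 = {c, e, g}  B4 = {a, c, g}  B5 = {a, c, f}  B6 = {b, c, f}
Tree: B1–B2, B2–B3, B3–B4, B4–B5, B5–B6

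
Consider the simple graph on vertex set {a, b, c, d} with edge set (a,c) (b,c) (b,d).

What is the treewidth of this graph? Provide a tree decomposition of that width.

Each bag holds 2 vertices, so the decomposition has width 1, which upper-bounds the treewidth. Any graph with an edge has treewidth ≥ 1, and G has the edge c–b. Therefore the treewidth is 1.

Treewidth 1.
One optimal decomposition is:
Bags: B1 = {b, c}  B2 = {a, c}  B3 = {b, d}
Tree: B1–B2, B1–B3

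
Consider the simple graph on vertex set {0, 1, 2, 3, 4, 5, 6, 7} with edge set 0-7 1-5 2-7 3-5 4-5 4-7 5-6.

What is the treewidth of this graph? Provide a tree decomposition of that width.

Every bag has size at most 2, so the width is 2 − 1 = 1 and tw(G) ≤ 1. Since G has at least one edge (e.g. 5–4), it is not an edgeless graph, so tw(G) ≥ 1. The upper and lower bounds meet at 1, so that is the treewidth.

Treewidth 1.
Bags: B1 = {4, 5}  B2 = {4, 7}  B3 = {0, 7}  B4 = {3, 5}  B5 = {1, 5}  B6 = {2, 7}  B7 = {5, 6}
Tree: B1–B2, B2–B3, B1–B4, B1–B5, B3–B6, B1–B7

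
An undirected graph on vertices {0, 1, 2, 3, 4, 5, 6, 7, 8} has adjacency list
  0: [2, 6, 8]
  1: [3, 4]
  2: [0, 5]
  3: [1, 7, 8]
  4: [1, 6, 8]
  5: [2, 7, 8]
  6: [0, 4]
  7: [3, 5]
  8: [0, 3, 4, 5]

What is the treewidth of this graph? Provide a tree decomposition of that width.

Treewidth 3.
One optimal decomposition is:
Bags: B1 = {1, 3, 4, 6}  B2 = {3, 4, 6, 8}  B3 = {0, 3, 6, 8}  B4 = {0, 3, 7, 8}  B5 = {0, 5, 7, 8}  B6 = {0, 2, 5, 7}
Tree: B1–B2, B2–B3, B3–B4, B4–B5, B5–B6

Each bag holds 4 vertices, so the decomposition has width 3, which upper-bounds the treewidth. For the lower bound: the 4 vertex sets {1,4,6}, {3}, {8}, {0,2,5,7} are disjoint, each induces a connected subgraph, and every pair is joined by at least one edge of G. Contracting each set to a single vertex therefore yields K_{4} as a minor, and since treewidth is minor-monotone, tw(G) ≥ tw(K_{4}) = 3. Combining the bounds, tw(G) = 3.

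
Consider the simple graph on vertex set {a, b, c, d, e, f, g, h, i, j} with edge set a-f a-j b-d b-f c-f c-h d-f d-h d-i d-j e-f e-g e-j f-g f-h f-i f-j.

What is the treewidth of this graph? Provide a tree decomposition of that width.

The largest bag has 3 vertices, giving width 2; this decomposition certifies tw(G) ≤ 2. For the lower bound, the 3 vertices {d, f, j} are pairwise adjacent, and any tree decomposition puts a clique entirely inside one bag — forcing width ≥ 2. Therefore the treewidth is 2.

Treewidth 2.
One optimal decomposition is:
Bags: B1 = {d, f, h}  B2 = {d, f, j}  B3 = {d, f, i}  B4 = {e, f, j}  B5 = {c, f, h}  B6 = {e, f, g}  B7 = {a, f, j}  B8 = {b, d, f}
Tree: B1–B2, B1–B3, B2–B4, B1–B5, B4–B6, B4–B7, B2–B8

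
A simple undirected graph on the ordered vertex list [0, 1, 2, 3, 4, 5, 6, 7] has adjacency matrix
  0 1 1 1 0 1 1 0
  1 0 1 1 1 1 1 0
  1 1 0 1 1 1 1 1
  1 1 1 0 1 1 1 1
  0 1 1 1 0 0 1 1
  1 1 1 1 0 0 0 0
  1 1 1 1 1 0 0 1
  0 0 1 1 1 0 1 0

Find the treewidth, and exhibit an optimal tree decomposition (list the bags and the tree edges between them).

Treewidth 4.
One optimal decomposition is:
Bags: B1 = {0, 1, 2, 3, 5}  B2 = {0, 1, 2, 3, 6}  B3 = {1, 2, 3, 4, 6}  B4 = {2, 3, 4, 6, 7}
Tree: B1–B2, B2–B3, B3–B4

The largest bag has 5 vertices, giving width 4; this decomposition certifies tw(G) ≤ 4. For the lower bound, the 5 vertices {0, 1, 2, 3, 5} are pairwise adjacent, and any tree decomposition puts a clique entirely inside one bag — forcing width ≥ 4. Therefore the treewidth is 4.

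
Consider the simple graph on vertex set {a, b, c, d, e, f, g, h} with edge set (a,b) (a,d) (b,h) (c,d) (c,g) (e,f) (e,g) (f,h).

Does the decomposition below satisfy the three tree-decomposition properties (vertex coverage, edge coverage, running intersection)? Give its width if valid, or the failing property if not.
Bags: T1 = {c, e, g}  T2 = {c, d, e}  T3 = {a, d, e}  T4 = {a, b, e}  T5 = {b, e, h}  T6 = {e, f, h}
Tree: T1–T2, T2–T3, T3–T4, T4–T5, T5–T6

Vertex coverage: the bags together contain {a, b, c, d, e, f, g, h}, the full vertex set. Edge coverage: each edge of G has both endpoints in at least one bag. Running intersection: for every vertex, the bags containing it form a connected subtree. All three properties hold, so this is a valid tree decomposition of width max|bag| − 1 = 2, and hence tw(G) ≤ 2.

Yes; width 2.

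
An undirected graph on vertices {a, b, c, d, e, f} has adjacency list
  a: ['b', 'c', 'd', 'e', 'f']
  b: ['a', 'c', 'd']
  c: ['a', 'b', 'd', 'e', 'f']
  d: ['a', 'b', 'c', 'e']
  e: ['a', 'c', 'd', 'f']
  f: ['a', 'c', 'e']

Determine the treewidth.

A width-3 tree decomposition is:
Bags: B1 = {a, c, d, e}  B2 = {a, c, e, f}  B3 = {a, b, c, d}
Tree: B1–B2, B1–B3
Every bag has size at most 4, so the width is 4 − 1 = 3 and tw(G) ≤ 3. Conversely, {a, c, d, e} is a clique of size 4, and the vertices of any clique must share a bag in every tree decomposition; so some bag has ≥ 4 vertices and tw(G) ≥ 3. Therefore the treewidth is 3.

3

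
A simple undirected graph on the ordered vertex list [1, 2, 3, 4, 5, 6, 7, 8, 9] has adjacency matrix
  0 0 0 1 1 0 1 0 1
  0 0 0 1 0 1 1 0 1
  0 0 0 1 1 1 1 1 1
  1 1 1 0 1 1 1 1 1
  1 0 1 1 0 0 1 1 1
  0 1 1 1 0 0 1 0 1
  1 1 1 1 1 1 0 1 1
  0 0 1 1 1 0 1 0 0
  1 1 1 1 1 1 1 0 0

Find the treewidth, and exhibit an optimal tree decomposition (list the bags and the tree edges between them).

Each bag holds 5 vertices, so the decomposition has width 4, which upper-bounds the treewidth. For the lower bound, the 5 vertices {3, 4, 5, 7, 8} are pairwise adjacent, and any tree decomposition puts a clique entirely inside one bag — forcing width ≥ 4. Therefore the treewidth is 4.

Treewidth 4.
Bags: B1 = {3, 4, 5, 7, 9}  B2 = {1, 4, 5, 7, 9}  B3 = {3, 4, 5, 7, 8}  B4 = {3, 4, 6, 7, 9}  B5 = {2, 4, 6, 7, 9}
Tree: B1–B2, B1–B3, B1–B4, B4–B5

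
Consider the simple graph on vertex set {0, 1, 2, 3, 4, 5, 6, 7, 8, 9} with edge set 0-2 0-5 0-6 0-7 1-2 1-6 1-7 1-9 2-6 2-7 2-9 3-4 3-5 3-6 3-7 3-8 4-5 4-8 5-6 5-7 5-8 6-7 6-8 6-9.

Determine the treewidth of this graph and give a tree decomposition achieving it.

Treewidth 3.
One such decomposition:
Bags: B1 = {0, 2, 6, 7}  B2 = {0, 5, 6, 7}  B3 = {3, 5, 6, 7}  B4 = {3, 5, 6, 8}  B5 = {3, 4, 5, 8}  B6 = {1, 2, 6, 7}  B7 = {1, 2, 6, 9}
Tree: B1–B2, B2–B3, B3–B4, B4–B5, B1–B6, B6–B7

The largest bag has 4 vertices, giving width 3; this decomposition certifies tw(G) ≤ 3. Conversely, {3, 4, 5, 8} is a clique of size 4, and the vertices of any clique must share a bag in every tree decomposition; so some bag has ≥ 4 vertices and tw(G) ≥ 3. The upper and lower bounds meet at 3, so that is the treewidth.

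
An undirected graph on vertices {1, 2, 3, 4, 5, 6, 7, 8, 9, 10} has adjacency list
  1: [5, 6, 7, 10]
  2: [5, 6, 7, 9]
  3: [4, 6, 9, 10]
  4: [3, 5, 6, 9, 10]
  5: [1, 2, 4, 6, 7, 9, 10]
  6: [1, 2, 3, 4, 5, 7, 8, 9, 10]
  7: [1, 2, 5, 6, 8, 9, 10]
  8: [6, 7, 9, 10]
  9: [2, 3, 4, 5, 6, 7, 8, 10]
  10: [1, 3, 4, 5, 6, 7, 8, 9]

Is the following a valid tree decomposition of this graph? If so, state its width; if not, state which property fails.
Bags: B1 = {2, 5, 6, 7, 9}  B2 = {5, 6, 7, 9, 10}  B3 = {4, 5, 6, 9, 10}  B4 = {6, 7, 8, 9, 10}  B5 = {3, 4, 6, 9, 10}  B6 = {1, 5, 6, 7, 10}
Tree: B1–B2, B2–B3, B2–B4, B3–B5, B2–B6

Checking the three conditions: (i) the bags cover all of {1, 2, 3, 4, 5, 6, 7, 8, 9, 10}; (ii) for each edge, some bag contains both endpoints; (iii) the bags containing any fixed vertex form a subtree. All hold, so the decomposition is valid with width 5 − 1 = 4.

Yes; width 4.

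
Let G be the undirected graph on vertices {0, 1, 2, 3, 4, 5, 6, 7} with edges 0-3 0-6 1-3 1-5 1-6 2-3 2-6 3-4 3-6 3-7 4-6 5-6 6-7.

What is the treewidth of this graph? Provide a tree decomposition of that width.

Treewidth 2.
One such decomposition:
Bags: B1 = {1, 3, 6}  B2 = {3, 4, 6}  B3 = {2, 3, 6}  B4 = {1, 5, 6}  B5 = {3, 6, 7}  B6 = {0, 3, 6}
Tree: B1–B2, B1–B3, B1–B4, B1–B5, B3–B6

The largest bag has 3 vertices, giving width 2; this decomposition certifies tw(G) ≤ 2. On the other hand G contains the 3-clique {0, 3, 6}. A clique must lie in a single bag of any decomposition, so no decomposition can have width below 2. Therefore the treewidth is 2.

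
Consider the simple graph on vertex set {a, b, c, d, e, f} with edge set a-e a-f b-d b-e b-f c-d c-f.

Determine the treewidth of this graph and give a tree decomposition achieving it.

Treewidth 2.
Bags: B1 = {a, b, e}  B2 = {a, b, f}  B3 = {b, d, f}  B4 = {c, d, f}
Tree: B1–B2, B2–B3, B3–B4

Each bag holds 3 vertices, so the decomposition has width 2, which upper-bounds the treewidth. Since e–a–f–b–e is a cycle in G, G is not acyclic. Forests are exactly the graphs of treewidth ≤ 1, so tw(G) ≥ 2. Hence tw(G) = 2 exactly.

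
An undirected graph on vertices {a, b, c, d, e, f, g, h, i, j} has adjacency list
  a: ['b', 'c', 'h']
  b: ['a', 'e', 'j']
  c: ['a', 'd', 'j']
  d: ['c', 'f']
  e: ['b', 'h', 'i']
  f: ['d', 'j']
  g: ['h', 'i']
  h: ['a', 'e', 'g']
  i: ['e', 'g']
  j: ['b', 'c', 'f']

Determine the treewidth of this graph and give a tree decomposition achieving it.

The largest bag has 3 vertices, giving width 2; this decomposition certifies tw(G) ≤ 2. Since i–g–h–e–i is a cycle in G, G is not acyclic. Forests are exactly the graphs of treewidth ≤ 1, so tw(G) ≥ 2. Combining the bounds, tw(G) = 2.

Treewidth 2.
One such decomposition:
Bags: B1 = {e, g, i}  B2 = {e, g, h}  B3 = {b, e, h}  B4 = {a, b, h}  B5 = {a, b, j}  B6 = {a, c, j}  B7 = {c, f, j}  B8 = {c, d, f}
Tree: B1–B2, B2–B3, B3–B4, B4–B5, B5–B6, B6–B7, B7–B8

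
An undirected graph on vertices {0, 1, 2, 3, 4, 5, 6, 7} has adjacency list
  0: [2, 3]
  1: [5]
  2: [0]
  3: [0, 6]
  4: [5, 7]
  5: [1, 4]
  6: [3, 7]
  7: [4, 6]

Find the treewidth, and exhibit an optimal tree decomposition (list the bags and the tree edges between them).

Treewidth 1.
Bags: B1 = {1, 5}  B2 = {4, 5}  B3 = {4, 7}  B4 = {6, 7}  B5 = {3, 6}  B6 = {0, 3}  B7 = {0, 2}
Tree: B1–B2, B2–B3, B3–B4, B4–B5, B5–B6, B6–B7

Every bag has size at most 2, so the width is 2 − 1 = 1 and tw(G) ≤ 1. G has an edge, so its treewidth is at least 1. Combining the bounds, tw(G) = 1.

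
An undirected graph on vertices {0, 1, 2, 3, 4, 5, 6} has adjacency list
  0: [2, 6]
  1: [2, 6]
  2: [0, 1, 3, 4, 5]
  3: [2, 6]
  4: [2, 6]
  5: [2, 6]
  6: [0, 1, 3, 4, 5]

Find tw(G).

2

A width-2 tree decomposition is:
Bags: B1 = {2, 3, 6}  B2 = {1, 2, 6}  B3 = {0, 2, 6}  B4 = {2, 4, 6}  B5 = {2, 5, 6}
Tree: B1–B2, B2–B3, B3–B4, B4–B5
Each bag holds 3 vertices, so the decomposition has width 2, which upper-bounds the treewidth. Since 6–3–2–1–6 is a cycle in G, G is not acyclic. Forests are exactly the graphs of treewidth ≤ 1, so tw(G) ≥ 2. Combining the bounds, tw(G) = 2.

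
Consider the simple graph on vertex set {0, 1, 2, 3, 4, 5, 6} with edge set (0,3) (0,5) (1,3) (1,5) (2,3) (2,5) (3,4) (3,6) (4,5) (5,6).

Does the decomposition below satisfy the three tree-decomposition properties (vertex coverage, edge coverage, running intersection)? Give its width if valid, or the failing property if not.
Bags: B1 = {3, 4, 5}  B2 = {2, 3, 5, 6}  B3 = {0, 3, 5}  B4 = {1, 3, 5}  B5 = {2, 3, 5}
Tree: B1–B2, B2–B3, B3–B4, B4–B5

A tree decomposition must satisfy three properties: every vertex lies in some bag; for every edge, both endpoints lie together in some bag; and for every vertex, the bags containing it form a connected subtree. Here bags containing vertex 2 are not connected in the tree, so the decomposition is invalid.

No — bags containing vertex 2 are not connected in the tree.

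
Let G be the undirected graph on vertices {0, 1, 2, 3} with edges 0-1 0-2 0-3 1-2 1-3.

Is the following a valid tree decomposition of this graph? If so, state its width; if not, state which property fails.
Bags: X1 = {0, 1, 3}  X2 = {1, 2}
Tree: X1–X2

No — edge (0,2) lies in no bag.

A tree decomposition must satisfy three properties: every vertex lies in some bag; for every edge, both endpoints lie together in some bag; and for every vertex, the bags containing it form a connected subtree. Here edge (0,2) lies in no bag, so the decomposition is invalid.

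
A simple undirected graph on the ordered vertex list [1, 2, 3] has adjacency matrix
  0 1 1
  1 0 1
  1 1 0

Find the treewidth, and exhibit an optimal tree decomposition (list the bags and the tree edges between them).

With just one bag of size 3, the width is 3 − 1 = 2, so tw(G) ≤ 2. On the other hand G contains the 3-clique {1, 2, 3}. A clique must lie in a single bag of any decomposition, so no decomposition can have width below 2. Therefore the treewidth is 2.

Treewidth 2.
One optimal decomposition is:
Bags: B1 = {1, 2, 3}
Tree: (single bag)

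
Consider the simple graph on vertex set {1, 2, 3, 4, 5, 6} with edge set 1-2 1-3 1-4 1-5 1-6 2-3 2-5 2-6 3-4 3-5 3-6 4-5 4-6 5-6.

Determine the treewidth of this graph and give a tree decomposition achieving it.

Every bag has size at most 5, so the width is 5 − 1 = 4 and tw(G) ≤ 4. On the other hand G contains the 5-clique {1, 2, 3, 5, 6}. A clique must lie in a single bag of any decomposition, so no decomposition can have width below 4. Combining the bounds, tw(G) = 4.

Treewidth 4.
Bags: B1 = {1, 2, 3, 5, 6}  B2 = {1, 3, 4, 5, 6}
Tree: B1–B2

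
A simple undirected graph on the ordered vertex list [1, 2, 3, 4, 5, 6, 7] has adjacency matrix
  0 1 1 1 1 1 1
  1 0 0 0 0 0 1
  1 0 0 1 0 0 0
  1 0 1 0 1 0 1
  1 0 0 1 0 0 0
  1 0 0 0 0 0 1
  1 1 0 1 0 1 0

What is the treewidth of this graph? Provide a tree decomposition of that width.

Treewidth 2.
One such decomposition:
Bags: B1 = {1, 6, 7}  B2 = {1, 4, 7}  B3 = {1, 3, 4}  B4 = {1, 4, 5}  B5 = {1, 2, 7}
Tree: B1–B2, B2–B3, B3–B4, B1–B5

Each bag holds 3 vertices, so the decomposition has width 2, which upper-bounds the treewidth. Conversely, {1, 2, 7} is a clique of size 3, and the vertices of any clique must share a bag in every tree decomposition; so some bag has ≥ 3 vertices and tw(G) ≥ 2. The upper and lower bounds meet at 2, so that is the treewidth.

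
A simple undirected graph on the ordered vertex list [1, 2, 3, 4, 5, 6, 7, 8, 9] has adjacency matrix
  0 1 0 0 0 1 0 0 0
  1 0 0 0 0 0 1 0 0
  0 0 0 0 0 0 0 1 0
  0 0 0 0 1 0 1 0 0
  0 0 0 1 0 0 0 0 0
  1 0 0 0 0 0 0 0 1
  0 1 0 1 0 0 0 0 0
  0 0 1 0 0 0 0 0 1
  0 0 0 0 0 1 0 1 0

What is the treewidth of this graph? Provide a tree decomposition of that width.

The largest bag has 2 vertices, giving width 1; this decomposition certifies tw(G) ≤ 1. Any graph with an edge has treewidth ≥ 1, and G has the edge 3–8. Therefore the treewidth is 1.

Treewidth 1.
Bags: B1 = {3, 8}  B2 = {8, 9}  B3 = {6, 9}  B4 = {1, 6}  B5 = {1, 2}  B6 = {2, 7}  B7 = {4, 7}  B8 = {4, 5}
Tree: B1–B2, B2–B3, B3–B4, B4–B5, B5–B6, B6–B7, B7–B8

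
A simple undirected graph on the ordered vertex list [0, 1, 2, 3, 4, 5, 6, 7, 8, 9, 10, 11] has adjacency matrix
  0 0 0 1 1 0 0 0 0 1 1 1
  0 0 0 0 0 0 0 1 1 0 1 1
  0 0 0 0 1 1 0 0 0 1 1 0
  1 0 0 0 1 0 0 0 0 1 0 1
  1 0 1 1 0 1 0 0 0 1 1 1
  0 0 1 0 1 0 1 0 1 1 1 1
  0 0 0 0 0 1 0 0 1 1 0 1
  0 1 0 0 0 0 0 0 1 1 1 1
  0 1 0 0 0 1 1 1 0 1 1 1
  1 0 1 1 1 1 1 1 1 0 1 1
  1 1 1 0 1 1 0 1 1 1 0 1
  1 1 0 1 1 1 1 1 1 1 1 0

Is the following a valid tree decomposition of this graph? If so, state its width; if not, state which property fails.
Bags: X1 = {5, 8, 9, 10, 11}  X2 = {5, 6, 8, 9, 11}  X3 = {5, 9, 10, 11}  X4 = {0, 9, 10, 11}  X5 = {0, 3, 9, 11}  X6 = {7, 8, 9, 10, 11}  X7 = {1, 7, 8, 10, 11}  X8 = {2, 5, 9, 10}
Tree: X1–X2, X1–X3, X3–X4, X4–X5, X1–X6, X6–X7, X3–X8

No — vertex 4 appears in no bag.

A tree decomposition must satisfy three properties: every vertex lies in some bag; for every edge, both endpoints lie together in some bag; and for every vertex, the bags containing it form a connected subtree. Here vertex 4 appears in no bag, so the decomposition is invalid.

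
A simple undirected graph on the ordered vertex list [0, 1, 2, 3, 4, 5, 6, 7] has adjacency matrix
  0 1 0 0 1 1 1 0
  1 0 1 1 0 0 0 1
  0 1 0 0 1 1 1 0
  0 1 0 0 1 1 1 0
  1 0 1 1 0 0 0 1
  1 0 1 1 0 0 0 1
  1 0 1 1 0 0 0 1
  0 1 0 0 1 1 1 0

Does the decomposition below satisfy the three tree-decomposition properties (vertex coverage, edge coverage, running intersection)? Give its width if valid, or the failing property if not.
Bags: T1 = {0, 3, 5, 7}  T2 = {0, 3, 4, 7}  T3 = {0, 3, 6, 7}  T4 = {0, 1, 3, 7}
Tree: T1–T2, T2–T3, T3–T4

A tree decomposition must satisfy three properties: every vertex lies in some bag; for every edge, both endpoints lie together in some bag; and for every vertex, the bags containing it form a connected subtree. Here vertex 2 appears in no bag, so the decomposition is invalid.

No — vertex 2 appears in no bag.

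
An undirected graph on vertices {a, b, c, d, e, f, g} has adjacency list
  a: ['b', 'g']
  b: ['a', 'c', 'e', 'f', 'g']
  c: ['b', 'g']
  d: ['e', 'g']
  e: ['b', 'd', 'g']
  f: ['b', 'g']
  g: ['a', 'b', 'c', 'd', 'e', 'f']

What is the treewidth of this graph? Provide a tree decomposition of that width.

The largest bag has 3 vertices, giving width 2; this decomposition certifies tw(G) ≤ 2. Conversely, {d, e, g} is a clique of size 3, and the vertices of any clique must share a bag in every tree decomposition; so some bag has ≥ 3 vertices and tw(G) ≥ 2. Combining the bounds, tw(G) = 2.

Treewidth 2.
One such decomposition:
Bags: B1 = {a, b, g}  B2 = {b, f, g}  B3 = {b, e, g}  B4 = {b, c, g}  B5 = {d, e, g}
Tree: B1–B2, B1–B3, B2–B4, B3–B5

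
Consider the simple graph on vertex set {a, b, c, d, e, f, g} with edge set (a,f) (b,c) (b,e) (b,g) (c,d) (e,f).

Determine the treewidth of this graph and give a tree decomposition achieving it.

The largest bag has 2 vertices, giving width 1; this decomposition certifies tw(G) ≤ 1. Any graph with an edge has treewidth ≥ 1, and G has the edge b–e. The upper and lower bounds meet at 1, so that is the treewidth.

Treewidth 1.
One optimal decomposition is:
Bags: B1 = {b, e}  B2 = {e, f}  B3 = {b, g}  B4 = {b, c}  B5 = {a, f}  B6 = {c, d}
Tree: B1–B2, B1–B3, B3–B4, B2–B5, B4–B6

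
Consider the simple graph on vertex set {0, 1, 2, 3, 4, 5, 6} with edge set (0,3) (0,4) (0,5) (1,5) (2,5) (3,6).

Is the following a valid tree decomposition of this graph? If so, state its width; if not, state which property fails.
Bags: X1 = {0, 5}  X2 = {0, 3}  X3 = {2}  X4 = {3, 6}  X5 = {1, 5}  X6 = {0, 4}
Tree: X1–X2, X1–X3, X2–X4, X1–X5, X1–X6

A tree decomposition must satisfy three properties: every vertex lies in some bag; for every edge, both endpoints lie together in some bag; and for every vertex, the bags containing it form a connected subtree. Here edge (5,2) lies in no bag, so the decomposition is invalid.

No — edge (5,2) lies in no bag.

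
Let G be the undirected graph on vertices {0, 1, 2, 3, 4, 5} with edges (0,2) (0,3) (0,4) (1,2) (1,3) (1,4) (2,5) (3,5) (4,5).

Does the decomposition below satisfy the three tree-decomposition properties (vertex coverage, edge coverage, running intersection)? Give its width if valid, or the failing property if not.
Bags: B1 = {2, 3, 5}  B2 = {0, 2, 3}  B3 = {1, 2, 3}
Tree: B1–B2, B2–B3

A tree decomposition must satisfy three properties: every vertex lies in some bag; for every edge, both endpoints lie together in some bag; and for every vertex, the bags containing it form a connected subtree. Here vertex 4 appears in no bag, so the decomposition is invalid.

No — vertex 4 appears in no bag.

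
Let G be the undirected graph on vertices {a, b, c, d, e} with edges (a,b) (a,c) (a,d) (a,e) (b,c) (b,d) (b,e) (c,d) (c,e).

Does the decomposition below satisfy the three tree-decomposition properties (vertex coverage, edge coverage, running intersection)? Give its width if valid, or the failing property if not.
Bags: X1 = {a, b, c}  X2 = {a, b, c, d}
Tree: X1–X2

No — vertex e appears in no bag.

A tree decomposition must satisfy three properties: every vertex lies in some bag; for every edge, both endpoints lie together in some bag; and for every vertex, the bags containing it form a connected subtree. Here vertex e appears in no bag, so the decomposition is invalid.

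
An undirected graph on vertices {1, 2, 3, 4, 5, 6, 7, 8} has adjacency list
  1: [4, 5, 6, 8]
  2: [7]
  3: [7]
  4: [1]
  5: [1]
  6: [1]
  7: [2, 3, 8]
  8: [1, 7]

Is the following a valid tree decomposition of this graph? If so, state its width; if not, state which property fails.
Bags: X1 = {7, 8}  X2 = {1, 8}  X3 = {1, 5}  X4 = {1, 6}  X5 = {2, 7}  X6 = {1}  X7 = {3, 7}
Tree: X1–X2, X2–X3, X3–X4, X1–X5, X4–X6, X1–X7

No — vertex 4 appears in no bag.

A tree decomposition must satisfy three properties: every vertex lies in some bag; for every edge, both endpoints lie together in some bag; and for every vertex, the bags containing it form a connected subtree. Here vertex 4 appears in no bag, so the decomposition is invalid.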